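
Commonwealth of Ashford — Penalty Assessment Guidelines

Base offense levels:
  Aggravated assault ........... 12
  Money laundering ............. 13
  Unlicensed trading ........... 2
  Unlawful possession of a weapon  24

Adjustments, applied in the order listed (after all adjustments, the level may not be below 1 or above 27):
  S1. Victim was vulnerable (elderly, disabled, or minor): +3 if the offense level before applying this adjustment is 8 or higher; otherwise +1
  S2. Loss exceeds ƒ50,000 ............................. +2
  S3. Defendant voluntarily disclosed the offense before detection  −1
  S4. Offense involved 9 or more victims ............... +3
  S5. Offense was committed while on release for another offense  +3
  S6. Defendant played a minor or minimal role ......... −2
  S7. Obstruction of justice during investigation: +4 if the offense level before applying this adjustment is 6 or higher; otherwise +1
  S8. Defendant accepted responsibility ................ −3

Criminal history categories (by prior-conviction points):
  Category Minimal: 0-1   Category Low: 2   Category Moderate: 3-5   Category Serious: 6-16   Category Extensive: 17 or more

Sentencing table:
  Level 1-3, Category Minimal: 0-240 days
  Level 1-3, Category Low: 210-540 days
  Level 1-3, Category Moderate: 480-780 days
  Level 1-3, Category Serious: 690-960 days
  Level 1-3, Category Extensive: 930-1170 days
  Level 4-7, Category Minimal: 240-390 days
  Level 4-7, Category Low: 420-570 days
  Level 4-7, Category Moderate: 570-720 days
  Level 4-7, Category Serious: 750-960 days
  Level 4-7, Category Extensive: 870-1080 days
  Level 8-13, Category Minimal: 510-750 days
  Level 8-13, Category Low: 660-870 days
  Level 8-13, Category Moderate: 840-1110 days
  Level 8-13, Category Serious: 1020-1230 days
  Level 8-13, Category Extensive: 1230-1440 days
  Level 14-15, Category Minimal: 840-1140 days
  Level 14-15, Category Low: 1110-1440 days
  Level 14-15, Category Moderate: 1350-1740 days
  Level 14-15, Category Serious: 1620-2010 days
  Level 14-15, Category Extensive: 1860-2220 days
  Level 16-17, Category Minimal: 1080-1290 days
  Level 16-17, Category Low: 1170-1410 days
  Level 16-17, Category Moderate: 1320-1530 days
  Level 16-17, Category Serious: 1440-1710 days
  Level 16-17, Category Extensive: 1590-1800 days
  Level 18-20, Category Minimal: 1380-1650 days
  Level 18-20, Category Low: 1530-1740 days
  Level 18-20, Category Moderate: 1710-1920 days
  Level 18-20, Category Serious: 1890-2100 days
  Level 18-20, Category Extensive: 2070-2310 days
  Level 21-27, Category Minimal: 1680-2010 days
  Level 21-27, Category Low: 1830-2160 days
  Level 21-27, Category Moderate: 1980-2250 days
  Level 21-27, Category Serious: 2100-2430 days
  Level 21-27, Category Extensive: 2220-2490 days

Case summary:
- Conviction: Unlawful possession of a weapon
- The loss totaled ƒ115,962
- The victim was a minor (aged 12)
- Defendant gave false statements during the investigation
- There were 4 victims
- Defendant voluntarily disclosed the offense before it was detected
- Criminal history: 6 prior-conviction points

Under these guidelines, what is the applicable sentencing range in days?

2100-2430 days

Base offense level for unlawful possession of a weapon: 24.
S1 applies (level before this adjustment is 24 ≥ 8, so +3): 24 + 3 = 27.
S2 applies: 27 + 2 = 29.
S3 applies: 29 − 1 = 28.
S4 does not apply.
S6 does not apply.
S7 applies (level before this adjustment is 28 ≥ 6, so +4): 28 + 4 = 32.
S8 does not apply.
Level 32 exceeds the maximum of 27; capped at 27.
Final offense level: 27.
Criminal history: 6 prior points → Category Serious (6-16).
Level 27 falls in the 21-27 band.
Grid: Level 21-27 × Category Serious = 2100-2430 days.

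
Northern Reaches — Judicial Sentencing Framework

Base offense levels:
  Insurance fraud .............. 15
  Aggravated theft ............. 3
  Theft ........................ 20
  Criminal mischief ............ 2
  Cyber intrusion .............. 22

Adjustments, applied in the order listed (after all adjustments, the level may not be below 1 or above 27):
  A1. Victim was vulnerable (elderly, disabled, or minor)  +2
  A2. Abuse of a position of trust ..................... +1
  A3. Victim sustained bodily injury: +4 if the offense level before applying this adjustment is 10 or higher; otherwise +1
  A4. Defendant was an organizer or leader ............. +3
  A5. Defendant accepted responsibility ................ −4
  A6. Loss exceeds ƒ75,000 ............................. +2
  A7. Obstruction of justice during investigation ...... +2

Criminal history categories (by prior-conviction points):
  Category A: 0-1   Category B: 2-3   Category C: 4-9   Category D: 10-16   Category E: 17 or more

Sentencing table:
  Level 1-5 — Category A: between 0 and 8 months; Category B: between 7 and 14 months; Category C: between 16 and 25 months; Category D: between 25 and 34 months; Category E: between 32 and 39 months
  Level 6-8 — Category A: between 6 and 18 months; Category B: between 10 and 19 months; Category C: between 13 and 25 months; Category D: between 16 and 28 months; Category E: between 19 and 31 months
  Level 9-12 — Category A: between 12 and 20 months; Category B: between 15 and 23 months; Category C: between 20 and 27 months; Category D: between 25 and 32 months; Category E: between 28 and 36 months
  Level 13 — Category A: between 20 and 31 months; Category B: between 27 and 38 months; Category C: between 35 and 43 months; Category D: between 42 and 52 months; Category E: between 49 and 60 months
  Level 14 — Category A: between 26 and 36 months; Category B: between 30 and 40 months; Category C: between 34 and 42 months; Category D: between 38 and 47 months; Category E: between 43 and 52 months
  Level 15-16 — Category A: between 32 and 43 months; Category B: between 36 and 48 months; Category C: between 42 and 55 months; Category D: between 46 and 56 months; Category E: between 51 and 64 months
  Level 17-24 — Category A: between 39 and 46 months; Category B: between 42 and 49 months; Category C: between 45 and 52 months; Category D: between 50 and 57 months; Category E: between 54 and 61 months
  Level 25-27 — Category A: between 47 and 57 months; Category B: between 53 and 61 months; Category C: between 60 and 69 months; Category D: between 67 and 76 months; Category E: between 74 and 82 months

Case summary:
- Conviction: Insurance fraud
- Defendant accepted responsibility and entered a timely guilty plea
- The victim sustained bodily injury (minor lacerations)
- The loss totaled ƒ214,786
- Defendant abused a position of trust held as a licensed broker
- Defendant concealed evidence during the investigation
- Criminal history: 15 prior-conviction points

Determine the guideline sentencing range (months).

50-57 months

Base offense level for insurance fraud: 15.
A1 does not apply.
A2 applies: 15 + 1 = 16.
A3 applies (level before this adjustment is 16 ≥ 10, so +4): 16 + 4 = 20.
A5 applies: 20 − 4 = 16.
A6 applies: 16 + 2 = 18.
A7 applies: 18 + 2 = 20.
Final offense level: 20.
Criminal history: 15 prior points → Category D (10-16).
Level 20 falls in the 17-24 band.
Grid: Level 17-24 × Category D = 50-57 months.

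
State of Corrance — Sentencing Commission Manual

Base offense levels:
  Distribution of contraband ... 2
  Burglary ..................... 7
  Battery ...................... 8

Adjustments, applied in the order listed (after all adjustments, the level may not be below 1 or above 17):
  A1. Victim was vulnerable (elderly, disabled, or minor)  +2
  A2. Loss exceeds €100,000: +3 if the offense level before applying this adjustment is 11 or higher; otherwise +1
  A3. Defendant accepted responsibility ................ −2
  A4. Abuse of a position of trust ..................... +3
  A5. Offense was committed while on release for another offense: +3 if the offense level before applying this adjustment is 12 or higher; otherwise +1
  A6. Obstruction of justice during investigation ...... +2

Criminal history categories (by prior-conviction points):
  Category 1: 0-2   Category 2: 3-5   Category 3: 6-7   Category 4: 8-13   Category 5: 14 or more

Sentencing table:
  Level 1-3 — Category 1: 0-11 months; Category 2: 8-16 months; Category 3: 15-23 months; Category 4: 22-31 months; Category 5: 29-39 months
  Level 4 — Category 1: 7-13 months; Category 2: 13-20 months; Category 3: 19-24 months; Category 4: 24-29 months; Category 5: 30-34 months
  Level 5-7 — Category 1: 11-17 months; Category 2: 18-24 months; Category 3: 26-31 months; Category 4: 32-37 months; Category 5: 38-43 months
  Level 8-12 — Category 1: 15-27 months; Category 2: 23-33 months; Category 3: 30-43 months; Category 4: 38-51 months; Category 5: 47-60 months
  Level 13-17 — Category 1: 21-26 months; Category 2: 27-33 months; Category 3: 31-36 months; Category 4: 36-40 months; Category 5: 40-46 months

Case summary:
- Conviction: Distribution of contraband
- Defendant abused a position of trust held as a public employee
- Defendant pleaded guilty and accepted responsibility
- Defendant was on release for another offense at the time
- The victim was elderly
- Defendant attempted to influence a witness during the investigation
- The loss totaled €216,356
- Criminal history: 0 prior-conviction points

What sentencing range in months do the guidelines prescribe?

Base offense level for distribution of contraband: 2.
A1 applies: 2 + 2 = 4.
A2 applies (level before this adjustment is 4 < 11, so +1): 4 + 1 = 5.
A3 applies: 5 − 2 = 3.
A4 applies: 3 + 3 = 6.
A5 applies (level before this adjustment is 6 < 12, so +1): 6 + 1 = 7.
A6 applies: 7 + 2 = 9.
Final offense level: 9.
Criminal history: 0 prior points → Category 1 (0-2).
Level 9 falls in the 8-12 band.
Grid: Level 8-12 × Category 1 = 15-27 months.

15-27 months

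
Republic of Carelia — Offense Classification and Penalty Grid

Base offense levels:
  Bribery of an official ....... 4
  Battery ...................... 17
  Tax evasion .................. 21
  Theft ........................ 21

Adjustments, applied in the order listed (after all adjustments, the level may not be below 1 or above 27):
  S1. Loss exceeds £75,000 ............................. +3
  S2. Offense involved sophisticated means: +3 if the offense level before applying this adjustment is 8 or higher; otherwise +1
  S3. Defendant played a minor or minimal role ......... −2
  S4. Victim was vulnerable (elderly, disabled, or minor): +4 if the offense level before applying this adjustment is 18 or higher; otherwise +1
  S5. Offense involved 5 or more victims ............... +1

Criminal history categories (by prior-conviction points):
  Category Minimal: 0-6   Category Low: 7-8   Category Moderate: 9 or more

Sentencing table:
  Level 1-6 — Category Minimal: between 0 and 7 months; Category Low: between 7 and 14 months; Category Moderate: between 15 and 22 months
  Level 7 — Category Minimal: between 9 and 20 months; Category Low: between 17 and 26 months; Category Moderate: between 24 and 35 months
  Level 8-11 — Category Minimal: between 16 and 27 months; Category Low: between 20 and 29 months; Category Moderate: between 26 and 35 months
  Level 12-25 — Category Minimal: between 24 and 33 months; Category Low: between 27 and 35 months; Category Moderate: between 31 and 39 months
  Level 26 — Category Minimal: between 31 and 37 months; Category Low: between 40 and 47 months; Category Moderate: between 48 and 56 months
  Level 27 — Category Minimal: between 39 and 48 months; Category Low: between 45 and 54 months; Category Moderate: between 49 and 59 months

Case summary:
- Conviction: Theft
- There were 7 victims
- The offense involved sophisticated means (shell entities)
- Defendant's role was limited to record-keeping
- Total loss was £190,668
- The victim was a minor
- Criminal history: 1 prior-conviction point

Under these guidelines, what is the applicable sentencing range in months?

Base offense level for theft: 21.
S1 applies: 21 + 3 = 24.
S2 applies (level before this adjustment is 24 ≥ 8, so +3): 24 + 3 = 27.
S3 applies: 27 − 2 = 25.
S4 applies (level before this adjustment is 25 ≥ 18, so +4): 25 + 4 = 29.
S5 applies: 29 + 1 = 30.
Level 30 exceeds the maximum of 27; capped at 27.
Final offense level: 27.
Criminal history: 1 prior point → Category Minimal (0-6).
Level 27 falls in the 27 band.
Grid: Level 27 × Category Minimal = 39-48 months.

39-48 months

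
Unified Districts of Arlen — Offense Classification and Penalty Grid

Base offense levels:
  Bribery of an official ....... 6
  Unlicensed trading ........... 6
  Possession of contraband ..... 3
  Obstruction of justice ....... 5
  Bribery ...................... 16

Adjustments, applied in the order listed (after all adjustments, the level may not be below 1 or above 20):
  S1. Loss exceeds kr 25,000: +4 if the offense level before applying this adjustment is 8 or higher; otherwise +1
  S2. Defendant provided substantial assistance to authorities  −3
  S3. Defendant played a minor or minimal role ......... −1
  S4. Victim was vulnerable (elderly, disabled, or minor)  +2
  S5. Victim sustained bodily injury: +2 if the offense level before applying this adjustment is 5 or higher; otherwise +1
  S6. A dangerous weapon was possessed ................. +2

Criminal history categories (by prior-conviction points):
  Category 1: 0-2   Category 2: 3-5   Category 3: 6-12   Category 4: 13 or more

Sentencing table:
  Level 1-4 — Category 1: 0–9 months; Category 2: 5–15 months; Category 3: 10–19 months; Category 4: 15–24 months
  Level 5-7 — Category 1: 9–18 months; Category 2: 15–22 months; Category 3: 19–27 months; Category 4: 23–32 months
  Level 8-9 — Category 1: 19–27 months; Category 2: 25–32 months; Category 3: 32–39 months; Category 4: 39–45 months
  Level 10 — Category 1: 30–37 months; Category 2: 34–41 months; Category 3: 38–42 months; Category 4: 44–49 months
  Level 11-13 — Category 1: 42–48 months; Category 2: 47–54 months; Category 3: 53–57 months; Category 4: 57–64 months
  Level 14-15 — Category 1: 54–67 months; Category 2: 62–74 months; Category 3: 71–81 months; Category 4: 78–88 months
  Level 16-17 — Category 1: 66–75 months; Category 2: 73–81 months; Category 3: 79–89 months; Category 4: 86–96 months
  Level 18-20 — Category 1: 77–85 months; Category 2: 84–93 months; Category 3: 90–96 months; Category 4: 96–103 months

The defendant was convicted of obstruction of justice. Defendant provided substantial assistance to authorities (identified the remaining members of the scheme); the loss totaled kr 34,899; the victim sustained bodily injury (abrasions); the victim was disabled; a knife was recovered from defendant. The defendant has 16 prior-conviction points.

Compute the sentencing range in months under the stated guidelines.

Base offense level for obstruction of justice: 5.
S1 applies (level before this adjustment is 5 < 8, so +1): 5 + 1 = 6.
S2 applies: 6 − 3 = 3.
S3 does not apply.
S4 applies: 3 + 2 = 5.
S5 applies (level before this adjustment is 5 ≥ 5, so +2): 5 + 2 = 7.
S6 applies: 7 + 2 = 9.
Final offense level: 9.
Criminal history: 16 prior points → Category 4 (13+).
Level 9 falls in the 8-9 band.
Grid: Level 8-9 × Category 4 = 39-45 months.

39-45 months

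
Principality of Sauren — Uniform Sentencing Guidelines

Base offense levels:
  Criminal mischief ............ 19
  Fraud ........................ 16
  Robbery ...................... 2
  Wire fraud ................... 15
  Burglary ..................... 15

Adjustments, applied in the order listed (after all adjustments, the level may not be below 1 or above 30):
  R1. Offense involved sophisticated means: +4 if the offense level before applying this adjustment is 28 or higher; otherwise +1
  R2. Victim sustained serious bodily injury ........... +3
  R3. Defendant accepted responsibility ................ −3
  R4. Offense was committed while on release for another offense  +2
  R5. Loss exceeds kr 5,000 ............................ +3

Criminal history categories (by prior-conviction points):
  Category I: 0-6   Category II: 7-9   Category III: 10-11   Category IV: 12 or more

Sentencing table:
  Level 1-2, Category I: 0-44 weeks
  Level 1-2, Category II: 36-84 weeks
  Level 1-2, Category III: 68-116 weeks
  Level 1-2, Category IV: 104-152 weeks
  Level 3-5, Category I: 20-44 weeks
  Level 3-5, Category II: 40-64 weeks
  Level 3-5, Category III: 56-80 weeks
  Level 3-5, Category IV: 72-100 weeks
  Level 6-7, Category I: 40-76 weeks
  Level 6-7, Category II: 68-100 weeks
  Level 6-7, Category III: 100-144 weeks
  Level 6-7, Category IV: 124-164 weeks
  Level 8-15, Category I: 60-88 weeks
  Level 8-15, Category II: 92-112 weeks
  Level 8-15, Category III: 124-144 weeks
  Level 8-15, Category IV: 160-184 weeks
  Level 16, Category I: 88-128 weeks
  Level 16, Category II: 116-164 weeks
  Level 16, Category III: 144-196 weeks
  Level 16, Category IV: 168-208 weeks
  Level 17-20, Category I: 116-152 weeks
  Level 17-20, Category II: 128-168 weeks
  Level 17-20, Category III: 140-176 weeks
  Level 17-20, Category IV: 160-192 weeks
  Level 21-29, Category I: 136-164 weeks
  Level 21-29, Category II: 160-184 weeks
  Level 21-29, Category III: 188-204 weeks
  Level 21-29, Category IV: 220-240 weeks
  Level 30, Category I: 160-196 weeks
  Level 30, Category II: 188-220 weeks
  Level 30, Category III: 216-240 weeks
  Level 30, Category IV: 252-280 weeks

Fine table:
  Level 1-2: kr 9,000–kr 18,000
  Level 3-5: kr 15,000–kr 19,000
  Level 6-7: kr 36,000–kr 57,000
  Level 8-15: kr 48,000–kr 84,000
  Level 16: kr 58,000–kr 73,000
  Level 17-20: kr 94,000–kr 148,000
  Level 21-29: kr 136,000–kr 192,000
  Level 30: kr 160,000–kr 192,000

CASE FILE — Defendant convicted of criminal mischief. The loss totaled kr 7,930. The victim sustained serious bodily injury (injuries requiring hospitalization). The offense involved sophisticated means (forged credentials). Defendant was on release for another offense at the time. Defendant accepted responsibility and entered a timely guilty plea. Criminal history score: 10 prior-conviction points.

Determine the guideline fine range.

Base offense level for criminal mischief: 19.
R1 applies (level before this adjustment is 19 < 28, so +1): 19 + 1 = 20.
R2 applies: 20 + 3 = 23.
R3 applies: 23 − 3 = 20.
R4 applies: 20 + 2 = 22.
R5 applies: 22 + 3 = 25.
Final offense level: 25.
Level 25 falls in the 21-29 band.
Fine table: Level 21-29 → kr 136,000–kr 192,000.

kr 136,000–kr 192,000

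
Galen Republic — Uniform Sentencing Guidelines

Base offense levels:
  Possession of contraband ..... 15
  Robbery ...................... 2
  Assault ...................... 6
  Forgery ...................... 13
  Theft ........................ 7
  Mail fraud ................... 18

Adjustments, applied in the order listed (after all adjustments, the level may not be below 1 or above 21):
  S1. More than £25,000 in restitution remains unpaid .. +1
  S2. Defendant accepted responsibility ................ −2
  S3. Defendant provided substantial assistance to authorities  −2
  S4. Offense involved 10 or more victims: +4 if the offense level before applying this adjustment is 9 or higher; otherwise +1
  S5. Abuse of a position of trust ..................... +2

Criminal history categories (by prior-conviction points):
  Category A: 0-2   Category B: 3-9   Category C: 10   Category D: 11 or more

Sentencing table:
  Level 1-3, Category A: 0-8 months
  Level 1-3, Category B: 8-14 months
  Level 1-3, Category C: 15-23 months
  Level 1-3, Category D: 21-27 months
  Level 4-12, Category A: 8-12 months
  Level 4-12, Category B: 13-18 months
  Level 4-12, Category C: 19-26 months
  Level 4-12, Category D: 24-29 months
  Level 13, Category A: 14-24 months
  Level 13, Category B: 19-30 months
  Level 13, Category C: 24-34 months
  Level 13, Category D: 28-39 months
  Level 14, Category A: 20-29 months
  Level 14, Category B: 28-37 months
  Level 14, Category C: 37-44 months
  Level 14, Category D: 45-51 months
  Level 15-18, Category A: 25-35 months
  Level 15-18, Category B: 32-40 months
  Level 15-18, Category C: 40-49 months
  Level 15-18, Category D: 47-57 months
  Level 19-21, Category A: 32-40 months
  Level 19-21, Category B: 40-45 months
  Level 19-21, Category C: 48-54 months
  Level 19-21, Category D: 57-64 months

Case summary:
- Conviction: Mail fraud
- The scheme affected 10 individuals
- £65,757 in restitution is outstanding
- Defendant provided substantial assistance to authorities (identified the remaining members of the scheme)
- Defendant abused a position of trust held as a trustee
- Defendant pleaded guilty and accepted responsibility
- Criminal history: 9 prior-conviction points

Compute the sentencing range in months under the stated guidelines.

Base offense level for mail fraud: 18.
S1 applies: 18 + 1 = 19.
S2 applies: 19 − 2 = 17.
S3 applies: 17 − 2 = 15.
S4 applies (level before this adjustment is 15 ≥ 9, so +4): 15 + 4 = 19.
S5 applies: 19 + 2 = 21.
Final offense level: 21.
Criminal history: 9 prior points → Category B (3-9).
Level 21 falls in the 19-21 band.
Grid: Level 19-21 × Category B = 40-45 months.

40-45 months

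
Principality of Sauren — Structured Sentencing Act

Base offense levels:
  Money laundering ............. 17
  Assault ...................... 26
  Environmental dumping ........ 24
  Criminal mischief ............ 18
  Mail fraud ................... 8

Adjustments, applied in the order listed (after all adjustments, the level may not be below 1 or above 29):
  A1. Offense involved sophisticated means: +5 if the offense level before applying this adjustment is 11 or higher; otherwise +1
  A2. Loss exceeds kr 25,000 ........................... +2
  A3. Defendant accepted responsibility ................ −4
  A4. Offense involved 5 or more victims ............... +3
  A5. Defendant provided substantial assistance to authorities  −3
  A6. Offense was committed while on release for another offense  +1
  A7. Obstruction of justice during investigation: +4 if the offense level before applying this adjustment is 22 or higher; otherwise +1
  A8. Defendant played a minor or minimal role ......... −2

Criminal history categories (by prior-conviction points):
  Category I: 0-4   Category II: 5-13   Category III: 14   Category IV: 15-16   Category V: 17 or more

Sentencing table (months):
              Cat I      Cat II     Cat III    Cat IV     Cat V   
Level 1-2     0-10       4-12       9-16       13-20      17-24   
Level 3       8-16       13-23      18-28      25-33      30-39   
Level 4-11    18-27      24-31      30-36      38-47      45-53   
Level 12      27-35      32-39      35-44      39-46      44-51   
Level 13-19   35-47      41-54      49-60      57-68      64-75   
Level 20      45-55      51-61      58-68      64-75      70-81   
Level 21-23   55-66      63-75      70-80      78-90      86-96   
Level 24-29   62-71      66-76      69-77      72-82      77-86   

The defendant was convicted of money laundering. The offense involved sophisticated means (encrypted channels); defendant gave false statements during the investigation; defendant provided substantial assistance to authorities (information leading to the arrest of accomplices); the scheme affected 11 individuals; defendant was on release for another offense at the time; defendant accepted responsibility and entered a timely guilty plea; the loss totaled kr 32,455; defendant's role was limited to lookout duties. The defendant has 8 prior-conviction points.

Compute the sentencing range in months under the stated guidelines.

51-61 months

Base offense level for money laundering: 17.
A1 applies (level before this adjustment is 17 ≥ 11, so +5): 17 + 5 = 22.
A2 applies: 22 + 2 = 24.
A3 applies: 24 − 4 = 20.
A4 applies: 20 + 3 = 23.
A5 applies: 23 − 3 = 20.
A6 applies: 20 + 1 = 21.
A7 applies (level before this adjustment is 21 < 22, so +1): 21 + 1 = 22.
A8 applies: 22 − 2 = 20.
Final offense level: 20.
Criminal history: 8 prior points → Category II (5-13).
Level 20 falls in the 20 band.
Grid: Level 20 × Category II = 51-61 months.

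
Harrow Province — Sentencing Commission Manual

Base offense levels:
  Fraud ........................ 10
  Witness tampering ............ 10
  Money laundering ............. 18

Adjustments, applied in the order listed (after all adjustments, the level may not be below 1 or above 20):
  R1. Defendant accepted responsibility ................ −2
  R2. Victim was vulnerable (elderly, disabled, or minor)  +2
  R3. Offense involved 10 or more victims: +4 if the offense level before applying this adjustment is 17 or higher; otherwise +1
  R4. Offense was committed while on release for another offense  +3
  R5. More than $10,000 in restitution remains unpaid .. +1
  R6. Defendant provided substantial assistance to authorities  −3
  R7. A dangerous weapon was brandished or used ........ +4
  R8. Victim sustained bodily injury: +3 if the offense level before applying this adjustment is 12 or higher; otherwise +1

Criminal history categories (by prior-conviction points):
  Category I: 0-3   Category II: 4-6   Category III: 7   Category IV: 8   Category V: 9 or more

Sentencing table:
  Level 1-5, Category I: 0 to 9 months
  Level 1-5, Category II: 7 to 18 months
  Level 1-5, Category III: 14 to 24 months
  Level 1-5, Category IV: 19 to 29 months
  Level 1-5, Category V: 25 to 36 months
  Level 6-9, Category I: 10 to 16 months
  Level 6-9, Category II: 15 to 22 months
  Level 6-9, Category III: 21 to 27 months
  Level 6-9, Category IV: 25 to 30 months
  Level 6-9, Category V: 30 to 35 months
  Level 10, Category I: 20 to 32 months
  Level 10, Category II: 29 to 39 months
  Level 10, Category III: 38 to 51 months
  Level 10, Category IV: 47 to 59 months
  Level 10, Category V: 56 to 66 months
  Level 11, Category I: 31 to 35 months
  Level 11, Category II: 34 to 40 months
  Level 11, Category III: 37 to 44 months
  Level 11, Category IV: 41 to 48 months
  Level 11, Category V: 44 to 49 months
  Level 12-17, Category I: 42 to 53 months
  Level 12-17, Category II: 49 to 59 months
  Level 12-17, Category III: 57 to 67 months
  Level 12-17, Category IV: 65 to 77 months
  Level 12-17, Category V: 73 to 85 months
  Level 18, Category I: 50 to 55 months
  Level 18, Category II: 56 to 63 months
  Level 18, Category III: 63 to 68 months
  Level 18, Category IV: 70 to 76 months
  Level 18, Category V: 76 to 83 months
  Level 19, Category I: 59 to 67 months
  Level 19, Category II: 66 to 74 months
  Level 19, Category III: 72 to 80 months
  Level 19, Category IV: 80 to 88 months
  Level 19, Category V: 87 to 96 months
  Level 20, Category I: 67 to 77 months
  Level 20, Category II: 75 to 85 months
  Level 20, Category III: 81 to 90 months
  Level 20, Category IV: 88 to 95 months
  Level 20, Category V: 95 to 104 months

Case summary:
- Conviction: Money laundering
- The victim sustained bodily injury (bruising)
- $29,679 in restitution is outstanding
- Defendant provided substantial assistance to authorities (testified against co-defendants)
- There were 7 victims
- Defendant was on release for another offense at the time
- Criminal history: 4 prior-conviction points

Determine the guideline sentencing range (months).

Base offense level for money laundering: 18.
R1 does not apply.
R2 does not apply.
R3 does not apply.
R4 applies: 18 + 3 = 21.
R5 applies: 21 + 1 = 22.
R6 applies: 22 − 3 = 19.
R8 applies (level before this adjustment is 19 ≥ 12, so +3): 19 + 3 = 22.
Level 22 exceeds the maximum of 20; capped at 20.
Final offense level: 20.
Criminal history: 4 prior points → Category II (4-6).
Level 20 falls in the 20 band.
Grid: Level 20 × Category II = 75-85 months.

75-85 months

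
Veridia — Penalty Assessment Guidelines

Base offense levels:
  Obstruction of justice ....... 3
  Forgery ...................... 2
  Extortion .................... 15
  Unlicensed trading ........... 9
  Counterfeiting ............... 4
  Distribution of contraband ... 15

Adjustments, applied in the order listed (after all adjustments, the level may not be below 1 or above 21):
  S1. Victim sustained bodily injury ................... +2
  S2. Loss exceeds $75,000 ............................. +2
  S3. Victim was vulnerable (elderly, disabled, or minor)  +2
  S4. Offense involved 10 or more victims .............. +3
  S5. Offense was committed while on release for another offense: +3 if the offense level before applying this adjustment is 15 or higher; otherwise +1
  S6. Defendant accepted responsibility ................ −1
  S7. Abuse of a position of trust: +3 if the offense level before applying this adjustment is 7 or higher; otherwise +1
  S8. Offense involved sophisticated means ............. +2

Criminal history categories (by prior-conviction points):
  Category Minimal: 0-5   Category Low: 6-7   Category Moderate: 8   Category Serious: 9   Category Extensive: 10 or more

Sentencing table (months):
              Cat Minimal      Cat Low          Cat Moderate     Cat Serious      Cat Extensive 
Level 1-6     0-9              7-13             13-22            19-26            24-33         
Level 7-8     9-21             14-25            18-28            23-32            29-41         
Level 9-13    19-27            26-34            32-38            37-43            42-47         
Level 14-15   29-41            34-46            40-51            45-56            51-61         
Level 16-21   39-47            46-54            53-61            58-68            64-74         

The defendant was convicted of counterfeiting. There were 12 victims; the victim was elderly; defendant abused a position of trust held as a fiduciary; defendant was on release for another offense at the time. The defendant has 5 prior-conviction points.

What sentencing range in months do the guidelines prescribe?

Base offense level for counterfeiting: 4.
S1 does not apply.
S3 applies: 4 + 2 = 6.
S4 applies: 6 + 3 = 9.
S5 applies (level before this adjustment is 9 < 15, so +1): 9 + 1 = 10.
S7 applies (level before this adjustment is 10 ≥ 7, so +3): 10 + 3 = 13.
S8 does not apply.
Final offense level: 13.
Criminal history: 5 prior points → Category Minimal (0-5).
Level 13 falls in the 9-13 band.
Grid: Level 9-13 × Category Minimal = 19-27 months.

19-27 months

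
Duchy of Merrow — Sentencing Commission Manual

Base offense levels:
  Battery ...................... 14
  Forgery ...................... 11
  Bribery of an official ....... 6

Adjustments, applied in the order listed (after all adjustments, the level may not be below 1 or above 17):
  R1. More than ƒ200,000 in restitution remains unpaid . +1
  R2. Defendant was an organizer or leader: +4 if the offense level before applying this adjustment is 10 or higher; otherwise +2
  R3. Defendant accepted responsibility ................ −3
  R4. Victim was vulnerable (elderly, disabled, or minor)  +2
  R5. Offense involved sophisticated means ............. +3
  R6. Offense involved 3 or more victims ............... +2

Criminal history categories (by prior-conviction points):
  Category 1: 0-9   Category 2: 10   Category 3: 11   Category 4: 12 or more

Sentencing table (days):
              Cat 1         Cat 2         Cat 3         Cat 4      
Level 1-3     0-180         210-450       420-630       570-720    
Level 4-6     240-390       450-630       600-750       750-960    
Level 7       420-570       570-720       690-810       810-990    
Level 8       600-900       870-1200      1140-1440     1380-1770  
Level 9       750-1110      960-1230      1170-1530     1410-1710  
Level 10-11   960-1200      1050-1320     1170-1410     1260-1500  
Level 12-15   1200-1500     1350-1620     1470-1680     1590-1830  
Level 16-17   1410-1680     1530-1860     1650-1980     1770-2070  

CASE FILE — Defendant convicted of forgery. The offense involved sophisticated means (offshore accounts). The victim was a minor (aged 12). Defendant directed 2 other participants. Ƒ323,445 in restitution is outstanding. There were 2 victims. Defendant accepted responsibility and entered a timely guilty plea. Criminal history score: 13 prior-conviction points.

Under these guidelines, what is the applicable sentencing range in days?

1770-2070 days

Base offense level for forgery: 11.
R1 applies: 11 + 1 = 12.
R2 applies (level before this adjustment is 12 ≥ 10, so +4): 12 + 4 = 16.
R3 applies: 16 − 3 = 13.
R4 applies: 13 + 2 = 15.
R5 applies: 15 + 3 = 18.
R6 does not apply.
Level 18 exceeds the maximum of 17; capped at 17.
Final offense level: 17.
Criminal history: 13 prior points → Category 4 (12+).
Level 17 falls in the 16-17 band.
Grid: Level 16-17 × Category 4 = 1770-2070 days.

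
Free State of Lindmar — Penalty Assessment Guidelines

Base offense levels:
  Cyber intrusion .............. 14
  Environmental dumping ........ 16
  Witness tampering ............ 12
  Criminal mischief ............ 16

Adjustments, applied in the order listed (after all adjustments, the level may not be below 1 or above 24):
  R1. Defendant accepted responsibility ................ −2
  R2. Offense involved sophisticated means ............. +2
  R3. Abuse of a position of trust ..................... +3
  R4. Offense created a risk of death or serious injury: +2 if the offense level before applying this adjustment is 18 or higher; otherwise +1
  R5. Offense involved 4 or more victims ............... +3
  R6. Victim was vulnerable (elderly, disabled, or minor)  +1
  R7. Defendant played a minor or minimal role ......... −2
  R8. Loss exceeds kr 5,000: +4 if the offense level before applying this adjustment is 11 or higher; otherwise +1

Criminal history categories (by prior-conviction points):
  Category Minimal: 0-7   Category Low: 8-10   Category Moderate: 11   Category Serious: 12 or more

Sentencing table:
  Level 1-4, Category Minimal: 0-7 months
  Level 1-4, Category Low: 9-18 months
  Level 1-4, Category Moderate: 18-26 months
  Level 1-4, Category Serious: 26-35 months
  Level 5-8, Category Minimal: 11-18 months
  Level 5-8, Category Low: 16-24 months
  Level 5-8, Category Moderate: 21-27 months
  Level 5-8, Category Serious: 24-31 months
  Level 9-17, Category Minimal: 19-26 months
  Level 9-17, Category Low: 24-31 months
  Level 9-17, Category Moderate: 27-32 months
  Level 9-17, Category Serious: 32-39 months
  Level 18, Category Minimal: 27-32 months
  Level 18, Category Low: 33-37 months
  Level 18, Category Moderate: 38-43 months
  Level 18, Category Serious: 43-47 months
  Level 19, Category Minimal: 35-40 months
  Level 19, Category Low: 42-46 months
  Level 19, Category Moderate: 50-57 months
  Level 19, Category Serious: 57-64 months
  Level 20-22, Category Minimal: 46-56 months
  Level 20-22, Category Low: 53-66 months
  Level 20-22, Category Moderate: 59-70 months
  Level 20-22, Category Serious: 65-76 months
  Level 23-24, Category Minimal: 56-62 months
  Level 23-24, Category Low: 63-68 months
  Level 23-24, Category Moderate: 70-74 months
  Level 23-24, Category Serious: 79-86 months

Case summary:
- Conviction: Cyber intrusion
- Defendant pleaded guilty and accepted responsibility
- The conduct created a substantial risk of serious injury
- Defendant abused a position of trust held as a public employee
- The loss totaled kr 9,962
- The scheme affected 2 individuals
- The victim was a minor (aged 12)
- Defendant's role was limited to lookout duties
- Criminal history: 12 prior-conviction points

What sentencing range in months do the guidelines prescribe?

Base offense level for cyber intrusion: 14.
R1 applies: 14 − 2 = 12.
R3 applies: 12 + 3 = 15.
R4 applies (level before this adjustment is 15 < 18, so +1): 15 + 1 = 16.
R6 applies: 16 + 1 = 17.
R7 applies: 17 − 2 = 15.
R8 applies (level before this adjustment is 15 ≥ 11, so +4): 15 + 4 = 19.
Final offense level: 19.
Criminal history: 12 prior points → Category Serious (12+).
Level 19 falls in the 19 band.
Grid: Level 19 × Category Serious = 57-64 months.

57-64 months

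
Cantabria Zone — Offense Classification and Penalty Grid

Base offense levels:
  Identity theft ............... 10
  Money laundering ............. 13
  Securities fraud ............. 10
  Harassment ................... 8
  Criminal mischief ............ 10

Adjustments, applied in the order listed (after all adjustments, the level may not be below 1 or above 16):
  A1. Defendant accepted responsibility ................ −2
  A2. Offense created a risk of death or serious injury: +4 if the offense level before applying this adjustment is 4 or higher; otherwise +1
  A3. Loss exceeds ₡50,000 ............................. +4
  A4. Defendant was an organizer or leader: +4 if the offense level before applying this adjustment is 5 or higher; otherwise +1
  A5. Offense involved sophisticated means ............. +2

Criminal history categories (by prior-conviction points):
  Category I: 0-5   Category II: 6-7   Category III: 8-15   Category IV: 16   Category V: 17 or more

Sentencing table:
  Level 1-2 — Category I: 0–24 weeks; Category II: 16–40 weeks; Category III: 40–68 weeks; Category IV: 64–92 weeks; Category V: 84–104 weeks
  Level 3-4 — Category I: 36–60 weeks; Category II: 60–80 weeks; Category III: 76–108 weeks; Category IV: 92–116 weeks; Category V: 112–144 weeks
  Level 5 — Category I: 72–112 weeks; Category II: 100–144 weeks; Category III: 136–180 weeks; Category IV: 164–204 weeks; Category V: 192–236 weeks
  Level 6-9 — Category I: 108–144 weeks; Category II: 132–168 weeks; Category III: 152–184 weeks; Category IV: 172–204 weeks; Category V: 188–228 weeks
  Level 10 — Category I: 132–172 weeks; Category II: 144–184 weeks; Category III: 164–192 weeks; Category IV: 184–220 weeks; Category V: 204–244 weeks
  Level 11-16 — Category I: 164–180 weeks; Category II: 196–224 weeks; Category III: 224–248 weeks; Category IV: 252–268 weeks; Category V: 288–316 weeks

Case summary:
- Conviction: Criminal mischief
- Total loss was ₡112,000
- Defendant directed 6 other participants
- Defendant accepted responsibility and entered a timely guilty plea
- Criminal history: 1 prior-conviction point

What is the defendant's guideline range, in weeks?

Base offense level for criminal mischief: 10.
A1 applies: 10 − 2 = 8.
A3 applies: 8 + 4 = 12.
A4 applies (level before this adjustment is 12 ≥ 5, so +4): 12 + 4 = 16.
Final offense level: 16.
Criminal history: 1 prior point → Category I (0-5).
Level 16 falls in the 11-16 band.
Grid: Level 11-16 × Category I = 164-180 weeks.

164-180 weeks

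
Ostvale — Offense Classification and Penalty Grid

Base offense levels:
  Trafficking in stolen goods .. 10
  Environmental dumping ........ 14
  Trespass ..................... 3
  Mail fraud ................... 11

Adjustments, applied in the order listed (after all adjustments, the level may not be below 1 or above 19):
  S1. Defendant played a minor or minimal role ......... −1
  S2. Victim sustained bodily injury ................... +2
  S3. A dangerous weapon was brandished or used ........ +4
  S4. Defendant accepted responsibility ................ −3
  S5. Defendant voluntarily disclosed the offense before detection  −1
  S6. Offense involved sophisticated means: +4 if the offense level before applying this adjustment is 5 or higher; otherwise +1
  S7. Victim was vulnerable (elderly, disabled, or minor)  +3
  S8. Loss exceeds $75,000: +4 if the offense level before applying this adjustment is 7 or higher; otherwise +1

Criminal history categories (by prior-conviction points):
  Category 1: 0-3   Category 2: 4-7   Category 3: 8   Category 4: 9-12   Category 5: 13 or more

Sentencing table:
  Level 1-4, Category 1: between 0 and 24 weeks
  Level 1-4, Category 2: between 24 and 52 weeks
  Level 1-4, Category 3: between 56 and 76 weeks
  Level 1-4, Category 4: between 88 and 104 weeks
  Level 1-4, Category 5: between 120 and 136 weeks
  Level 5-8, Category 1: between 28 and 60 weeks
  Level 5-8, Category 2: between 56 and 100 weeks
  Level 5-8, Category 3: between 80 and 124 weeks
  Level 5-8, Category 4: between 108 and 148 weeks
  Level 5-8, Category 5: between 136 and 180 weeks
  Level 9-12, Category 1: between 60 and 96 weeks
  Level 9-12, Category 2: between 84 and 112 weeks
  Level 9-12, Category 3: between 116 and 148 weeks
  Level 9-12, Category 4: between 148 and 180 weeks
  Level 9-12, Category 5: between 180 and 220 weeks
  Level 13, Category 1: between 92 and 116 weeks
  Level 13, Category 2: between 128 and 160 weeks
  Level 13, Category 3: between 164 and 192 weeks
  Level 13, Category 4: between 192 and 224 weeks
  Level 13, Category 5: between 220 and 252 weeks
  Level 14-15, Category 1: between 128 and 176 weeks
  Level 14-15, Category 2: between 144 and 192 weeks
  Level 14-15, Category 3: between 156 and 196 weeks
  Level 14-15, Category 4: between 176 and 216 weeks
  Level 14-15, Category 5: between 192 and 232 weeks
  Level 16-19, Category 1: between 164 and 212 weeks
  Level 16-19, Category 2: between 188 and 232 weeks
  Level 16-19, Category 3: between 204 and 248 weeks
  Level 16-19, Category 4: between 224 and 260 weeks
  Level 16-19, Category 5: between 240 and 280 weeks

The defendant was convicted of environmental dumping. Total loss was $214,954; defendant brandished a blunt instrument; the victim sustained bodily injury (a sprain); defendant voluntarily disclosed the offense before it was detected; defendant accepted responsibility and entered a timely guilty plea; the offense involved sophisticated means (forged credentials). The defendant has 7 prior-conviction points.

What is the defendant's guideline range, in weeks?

188-232 weeks

Base offense level for environmental dumping: 14.
S2 applies: 14 + 2 = 16.
S3 applies: 16 + 4 = 20.
S4 applies: 20 − 3 = 17.
S5 applies: 17 − 1 = 16.
S6 applies (level before this adjustment is 16 ≥ 5, so +4): 16 + 4 = 20.
S7 does not apply.
S8 applies (level before this adjustment is 20 ≥ 7, so +4): 20 + 4 = 24.
Level 24 exceeds the maximum of 19; capped at 19.
Final offense level: 19.
Criminal history: 7 prior points → Category 2 (4-7).
Level 19 falls in the 16-19 band.
Grid: Level 16-19 × Category 2 = 188-232 weeks.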